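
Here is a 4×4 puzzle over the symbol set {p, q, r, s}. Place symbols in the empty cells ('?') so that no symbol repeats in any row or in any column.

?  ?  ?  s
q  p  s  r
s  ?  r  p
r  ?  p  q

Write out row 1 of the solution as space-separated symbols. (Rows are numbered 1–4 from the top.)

p r q s

(r1,c1) = p
(r1,c3) = q
(r3,c2) = q
(r4,c2) = s
(r1,c2) = r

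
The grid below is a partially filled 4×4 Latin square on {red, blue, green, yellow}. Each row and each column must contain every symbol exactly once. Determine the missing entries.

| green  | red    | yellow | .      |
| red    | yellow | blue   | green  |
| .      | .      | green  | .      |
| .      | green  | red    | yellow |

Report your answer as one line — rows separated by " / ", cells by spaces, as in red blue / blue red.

At row 1, column 4: row 1 has {red,green,yellow}; column 4 has {green,yellow}; that leaves blue.
At row 3, column 2: row 3 has {green}; column 2 has {red,green,yellow}; that leaves blue.
At row 3, column 4: row 3 has {blue,green}; column 4 has {blue,green,yellow}; that leaves red.
At row 4, column 1: row 4 has {red,green,yellow}; column 1 has {red,green}; that leaves blue.
At row 3, column 1: row 3 has {red,blue,green}; column 1 has {red,blue,green}; that leaves yellow.

green red yellow blue / red yellow blue green / yellow blue green red / blue green red yellow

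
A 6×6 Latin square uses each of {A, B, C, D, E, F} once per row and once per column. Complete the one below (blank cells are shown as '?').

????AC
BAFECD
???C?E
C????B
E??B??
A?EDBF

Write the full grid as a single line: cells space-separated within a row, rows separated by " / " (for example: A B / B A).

At row 1, column 4: row 1 has {A,C}; column 4 has {B,C,D,E}; that leaves F.
At row 4, column 4: row 4 has {B,C}; column 4 has {B,C,D,E,F}; that leaves A.
At row 5, column 6: row 5 has {B,E}; column 6 has {B,C,D,E,F}; that leaves A.
At row 6, column 2: row 6 has {A,B,D,E,F}; column 2 has {A}; that leaves C.
At row 1, column 1: row 1 has {A,C,F}; column 1 has {A,B,C,E}; that leaves D.
At row 1, column 3: row 1 has {A,C,D,F}; column 3 has {E,F}; that leaves B.
At row 3, column 1: row 3 has {C,E}; column 1 has {A,B,C,D,E}; that leaves F.
At row 3, column 5: row 3 has {C,E,F}; column 5 has {A,B,C}; that leaves D.
At row 4, column 3: row 4 has {A,B,C}; column 3 has {B,E,F}; that leaves D.
At row 5, column 3: row 5 has {A,B,E}; column 3 has {B,D,E,F}; that leaves C.
At row 5, column 5: row 5 has {A,B,C,E}; column 5 has {A,B,C,D}; that leaves F.
At row 1, column 2: row 1 has {A,B,C,D,F}; column 2 has {A,C}; that leaves E.
At row 3, column 2: row 3 has {C,D,E,F}; column 2 has {A,C,E}; that leaves B.
At row 3, column 3: row 3 has {B,C,D,E,F}; column 3 has {B,C,D,E,F}; that leaves A.
At row 4, column 2: row 4 has {A,B,C,D}; column 2 has {A,B,C,E}; that leaves F.
At row 4, column 5: row 4 has {A,B,C,D,F}; column 5 has {A,B,C,D,F}; that leaves E.
At row 5, column 2: row 5 has {A,B,C,E,F}; column 2 has {A,B,C,E,F}; that leaves D.

D E B F A C / B A F E C D / F B A C D E / C F D A E B / E D C B F A / A C E D B F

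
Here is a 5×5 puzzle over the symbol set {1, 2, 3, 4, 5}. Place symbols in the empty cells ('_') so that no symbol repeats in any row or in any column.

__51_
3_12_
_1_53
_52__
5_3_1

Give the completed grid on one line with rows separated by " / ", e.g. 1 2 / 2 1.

4 3 5 1 2 / 3 4 1 2 5 / 2 1 4 5 3 / 1 5 2 3 4 / 5 2 3 4 1

(r2,c2) = 4
(r2,c5) = 5
(r3,c3) = 4
(r4,c5) = 4
(r5,c2) = 2
(r5,c4) = 4
(r1,c2) = 3
(r1,c5) = 2
(r3,c1) = 2
(r4,c1) = 1
(r4,c4) = 3
(r1,c1) = 4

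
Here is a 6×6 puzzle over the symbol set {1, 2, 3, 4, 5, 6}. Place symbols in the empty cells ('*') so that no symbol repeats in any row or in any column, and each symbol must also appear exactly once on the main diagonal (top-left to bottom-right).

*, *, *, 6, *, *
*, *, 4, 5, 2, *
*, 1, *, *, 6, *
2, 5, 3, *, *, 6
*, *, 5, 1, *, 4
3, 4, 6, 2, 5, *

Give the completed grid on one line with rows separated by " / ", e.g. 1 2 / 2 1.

5 3 1 6 4 2 / 1 6 4 5 2 3 / 4 1 2 3 6 5 / 2 5 3 4 1 6 / 6 2 5 1 3 4 / 3 4 6 2 5 1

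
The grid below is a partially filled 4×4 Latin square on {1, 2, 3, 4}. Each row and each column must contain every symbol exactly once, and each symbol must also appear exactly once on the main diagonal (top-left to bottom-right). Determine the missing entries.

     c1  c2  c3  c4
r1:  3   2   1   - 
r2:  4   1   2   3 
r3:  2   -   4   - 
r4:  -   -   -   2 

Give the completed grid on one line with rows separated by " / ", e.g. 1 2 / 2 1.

3 2 1 4 / 4 1 2 3 / 2 3 4 1 / 1 4 3 2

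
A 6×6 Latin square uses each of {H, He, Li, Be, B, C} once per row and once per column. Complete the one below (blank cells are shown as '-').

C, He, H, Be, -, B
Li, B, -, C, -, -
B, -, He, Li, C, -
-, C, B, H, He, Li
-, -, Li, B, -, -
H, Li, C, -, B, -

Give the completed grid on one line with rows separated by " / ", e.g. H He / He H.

C He H Be Li B / Li B Be C H He / B Be He Li C H / Be C B H He Li / He H Li B Be C / H Li C He B Be

row 1 has {H,He,Be,B,C}; column 5 has {He,B,C} — only Li is left for (r1,c5).
row 2 has {Li,B,C}; column 3 has {H,He,Li,B,C} — only Be is left for (r2,c3).
row 2 has {Li,Be,B,C}; column 5 has {He,Li,B,C} — only H is left for (r2,c5).
row 2 has {H,Li,Be,B,C}; column 6 has {Li,B} — only He is left for (r2,c6).
row 4 has {H,He,Li,B,C}; column 1 has {H,Li,B,C} — only Be is left for (r4,c1).
row 5 has {Li,B}; column 1 has {H,Li,Be,B,C} — only He is left for (r5,c1).
row 5 has {He,Li,B}; column 5 has {H,He,Li,B,C} — only Be is left for (r5,c5).
row 6 has {H,Li,B,C}; column 4 has {H,Li,Be,B,C} — only He is left for (r6,c4).
row 6 has {H,He,Li,B,C}; column 6 has {He,Li,B} — only Be is left for (r6,c6).
row 3 has {He,Li,B,C}; column 6 has {He,Li,Be,B} — only H is left for (r3,c6).
row 5 has {He,Li,Be,B}; column 2 has {He,Li,B,C} — only H is left for (r5,c2).
row 5 has {H,He,Li,Be,B}; column 6 has {H,He,Li,Be,B} — only C is left for (r5,c6).
row 3 has {H,He,Li,B,C}; column 2 has {H,He,Li,B,C} — only Be is left for (r3,c2).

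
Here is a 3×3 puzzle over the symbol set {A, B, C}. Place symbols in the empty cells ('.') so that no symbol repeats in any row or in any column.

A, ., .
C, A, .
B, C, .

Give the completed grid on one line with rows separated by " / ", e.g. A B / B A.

row 1 has {A}; column 2 has {A,C} — only B is left for (r1,c2).
row 1 has {A,B}; column 3 is empty so far — only C is left for (r1,c3).
row 2 has {A,C}; column 3 has {C} — only B is left for (r2,c3).
row 3 has {B,C}; column 3 has {B,C} — only A is left for (r3,c3).

A B C / C A B / B C A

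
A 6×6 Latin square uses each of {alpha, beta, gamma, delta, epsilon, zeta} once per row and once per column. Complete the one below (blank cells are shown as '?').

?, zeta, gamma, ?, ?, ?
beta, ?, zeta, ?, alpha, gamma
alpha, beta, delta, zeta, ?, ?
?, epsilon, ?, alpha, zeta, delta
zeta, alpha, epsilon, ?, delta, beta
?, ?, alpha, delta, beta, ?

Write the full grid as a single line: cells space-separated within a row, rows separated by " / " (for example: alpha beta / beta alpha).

delta zeta gamma beta epsilon alpha / beta delta zeta epsilon alpha gamma / alpha beta delta zeta gamma epsilon / gamma epsilon beta alpha zeta delta / zeta alpha epsilon gamma delta beta / epsilon gamma alpha delta beta zeta

(r1,c5) = epsilon
(r1,c6) = alpha
(r2,c2) = delta
(r2,c4) = epsilon
(r3,c5) = gamma
(r3,c6) = epsilon
(r4,c1) = gamma
(r4,c3) = beta
(r5,c4) = gamma
(r6,c1) = epsilon
(r6,c2) = gamma
(r6,c6) = zeta
(r1,c1) = delta
(r1,c4) = beta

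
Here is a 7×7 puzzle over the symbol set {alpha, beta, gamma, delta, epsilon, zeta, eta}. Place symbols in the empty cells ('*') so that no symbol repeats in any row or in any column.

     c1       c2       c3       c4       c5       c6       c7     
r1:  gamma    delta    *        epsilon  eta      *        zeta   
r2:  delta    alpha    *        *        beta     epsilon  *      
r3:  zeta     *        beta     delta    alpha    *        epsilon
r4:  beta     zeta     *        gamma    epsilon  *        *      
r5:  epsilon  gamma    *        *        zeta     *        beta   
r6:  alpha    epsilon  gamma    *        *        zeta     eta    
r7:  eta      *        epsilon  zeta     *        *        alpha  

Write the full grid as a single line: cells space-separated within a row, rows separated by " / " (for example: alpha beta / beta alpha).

gamma delta alpha epsilon eta beta zeta / delta alpha zeta eta beta epsilon gamma / zeta eta beta delta alpha gamma epsilon / beta zeta eta gamma epsilon alpha delta / epsilon gamma delta alpha zeta eta beta / alpha epsilon gamma beta delta zeta eta / eta beta epsilon zeta gamma delta alpha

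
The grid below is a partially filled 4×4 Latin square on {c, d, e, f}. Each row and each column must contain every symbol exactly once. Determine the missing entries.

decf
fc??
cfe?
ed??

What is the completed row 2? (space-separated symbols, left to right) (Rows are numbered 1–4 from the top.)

(r2,c3) = d
(r2,c4) = e

f c d e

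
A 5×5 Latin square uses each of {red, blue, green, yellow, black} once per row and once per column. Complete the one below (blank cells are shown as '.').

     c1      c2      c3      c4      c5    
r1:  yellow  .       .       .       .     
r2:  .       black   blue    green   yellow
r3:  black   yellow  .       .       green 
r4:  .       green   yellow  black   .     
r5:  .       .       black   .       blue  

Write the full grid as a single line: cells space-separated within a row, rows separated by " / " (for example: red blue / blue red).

yellow blue green red black / red black blue green yellow / black yellow red blue green / blue green yellow black red / green red black yellow blue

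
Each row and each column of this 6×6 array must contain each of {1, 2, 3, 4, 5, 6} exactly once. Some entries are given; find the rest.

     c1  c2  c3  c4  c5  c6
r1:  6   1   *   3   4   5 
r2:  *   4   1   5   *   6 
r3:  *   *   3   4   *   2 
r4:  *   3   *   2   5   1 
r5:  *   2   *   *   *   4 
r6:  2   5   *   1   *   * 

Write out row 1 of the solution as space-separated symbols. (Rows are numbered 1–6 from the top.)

6 1 2 3 4 5

(r1,c3) = 2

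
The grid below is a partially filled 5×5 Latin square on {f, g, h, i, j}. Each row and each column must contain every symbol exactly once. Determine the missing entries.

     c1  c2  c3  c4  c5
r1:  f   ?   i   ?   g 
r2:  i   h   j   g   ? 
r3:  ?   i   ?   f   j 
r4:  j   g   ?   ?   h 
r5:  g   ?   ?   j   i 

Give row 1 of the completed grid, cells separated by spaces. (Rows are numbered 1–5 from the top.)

f j i h g

(r1,c2) = j
(r1,c4) = h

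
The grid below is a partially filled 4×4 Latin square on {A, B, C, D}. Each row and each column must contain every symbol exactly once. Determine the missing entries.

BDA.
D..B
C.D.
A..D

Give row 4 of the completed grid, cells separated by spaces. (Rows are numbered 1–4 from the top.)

A C B D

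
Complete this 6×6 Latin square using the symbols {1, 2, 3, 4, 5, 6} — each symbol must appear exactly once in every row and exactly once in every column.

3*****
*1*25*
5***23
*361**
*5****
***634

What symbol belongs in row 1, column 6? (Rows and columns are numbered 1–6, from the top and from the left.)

1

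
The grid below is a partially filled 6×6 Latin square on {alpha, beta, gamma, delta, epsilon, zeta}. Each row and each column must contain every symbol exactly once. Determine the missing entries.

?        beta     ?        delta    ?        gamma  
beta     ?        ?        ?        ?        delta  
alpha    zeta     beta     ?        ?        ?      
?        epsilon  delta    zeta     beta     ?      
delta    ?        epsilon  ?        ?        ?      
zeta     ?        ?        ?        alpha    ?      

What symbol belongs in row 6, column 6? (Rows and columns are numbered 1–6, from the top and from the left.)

beta

(r1,c1): row 1 has {beta,gamma,delta}; column 1 has {alpha,beta,delta,zeta}, so it must be epsilon.
(r1,c5): row 1 has {beta,gamma,delta,epsilon}; column 5 has {alpha,beta}, so it must be zeta.
(r3,c6): row 3 has {alpha,beta,zeta}; column 6 has {gamma,delta}, so it must be epsilon.
(r4,c1): row 4 has {beta,delta,epsilon,zeta}; column 1 has {alpha,beta,delta,epsilon,zeta}, so it must be gamma.
(r4,c6): row 4 has {beta,gamma,delta,epsilon,zeta}; column 6 has {gamma,delta,epsilon}, so it must be alpha.
(r5,c5): row 5 has {delta,epsilon}; column 5 has {alpha,beta,zeta}, so it must be gamma.
(r6,c3): row 6 has {alpha,zeta}; column 3 has {beta,delta,epsilon}, so it must be gamma.
(r6,c6): row 6 has {alpha,gamma,zeta}; column 6 has {alpha,gamma,delta,epsilon}, so it must be beta.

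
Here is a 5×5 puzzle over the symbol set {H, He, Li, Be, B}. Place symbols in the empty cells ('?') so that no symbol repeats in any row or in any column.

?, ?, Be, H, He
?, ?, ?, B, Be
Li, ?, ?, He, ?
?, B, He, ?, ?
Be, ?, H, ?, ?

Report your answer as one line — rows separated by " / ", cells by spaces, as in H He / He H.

(r1,c1) = B
(r1,c2) = Li
(r2,c3) = Li
(r3,c3) = B
(r3,c5) = H
(r4,c1) = H
(r4,c5) = Li
(r5,c2) = He
(r5,c4) = Li
(r5,c5) = B
(r2,c1) = He
(r2,c2) = H
(r3,c2) = Be
(r4,c4) = Be

B Li Be H He / He H Li B Be / Li Be B He H / H B He Be Li / Be He H Li B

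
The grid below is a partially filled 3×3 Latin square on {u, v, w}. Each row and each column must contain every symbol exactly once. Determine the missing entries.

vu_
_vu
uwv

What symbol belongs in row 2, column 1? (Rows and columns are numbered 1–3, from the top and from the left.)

w

row 1 has {u,v}; column 3 has {u,v} — only w is left for (r1,c3).
row 2 has {u,v}; column 1 has {u,v} — only w is left for (r2,c1).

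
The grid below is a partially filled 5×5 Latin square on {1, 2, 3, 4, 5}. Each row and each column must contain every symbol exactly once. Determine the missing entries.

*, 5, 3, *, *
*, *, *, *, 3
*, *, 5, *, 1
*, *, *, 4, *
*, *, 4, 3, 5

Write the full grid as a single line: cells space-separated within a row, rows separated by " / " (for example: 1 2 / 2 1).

Cell (r3,c4): row 3 has {1,5}; column 4 has {3,4} → 2.
Cell (r4,c5): row 4 has {4}; column 5 has {1,3,5} → 2.
Cell (r1,c4): row 1 has {3,5}; column 4 has {2,3,4} → 1.
Cell (r1,c5): row 1 has {1,3,5}; column 5 has {1,2,3,5} → 4.
Cell (r2,c4): row 2 has {3}; column 4 has {1,2,3,4} → 5.
Cell (r4,c3): row 4 has {2,4}; column 3 has {3,4,5} → 1.
Cell (r1,c1): row 1 has {1,3,4,5}; column 1 is empty so far → 2.
Cell (r2,c3): row 2 has {3,5}; column 3 has {1,3,4,5} → 2.
Cell (r4,c2): row 4 has {1,2,4}; column 2 has {5} → 3.
Cell (r5,c1): row 5 has {3,4,5}; column 1 has {2} → 1.
Cell (r5,c2): row 5 has {1,3,4,5}; column 2 has {3,5} → 2.
Cell (r2,c1): row 2 has {2,3,5}; column 1 has {1,2} → 4.
Cell (r2,c2): row 2 has {2,3,4,5}; column 2 has {2,3,5} → 1.
Cell (r3,c1): row 3 has {1,2,5}; column 1 has {1,2,4} → 3.
Cell (r3,c2): row 3 has {1,2,3,5}; column 2 has {1,2,3,5} → 4.
Cell (r4,c1): row 4 has {1,2,3,4}; column 1 has {1,2,3,4} → 5.

2 5 3 1 4 / 4 1 2 5 3 / 3 4 5 2 1 / 5 3 1 4 2 / 1 2 4 3 5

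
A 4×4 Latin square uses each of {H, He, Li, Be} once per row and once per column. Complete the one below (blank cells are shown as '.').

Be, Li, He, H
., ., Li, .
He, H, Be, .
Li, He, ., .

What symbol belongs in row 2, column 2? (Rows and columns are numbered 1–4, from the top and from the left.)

Cell (r2,c1): row 2 has {Li}; column 1 has {He,Li,Be} → H.
Cell (r2,c2): row 2 has {H,Li}; column 2 has {H,He,Li} → Be.

Be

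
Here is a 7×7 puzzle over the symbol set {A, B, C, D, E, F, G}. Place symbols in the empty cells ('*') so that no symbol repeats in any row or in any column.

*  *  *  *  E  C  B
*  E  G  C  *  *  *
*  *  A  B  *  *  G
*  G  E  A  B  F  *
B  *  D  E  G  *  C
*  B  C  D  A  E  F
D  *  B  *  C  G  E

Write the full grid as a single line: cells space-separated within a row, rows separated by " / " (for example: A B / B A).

A D F G E C B / F E G C D B A / E C A B F D G / C G E A B F D / B F D E G A C / G B C D A E F / D A B F C G E

(r1,c3) = F
(r1,c4) = G
(r3,c6) = D
(r4,c1) = C
(r4,c7) = D
(r5,c6) = A
(r6,c1) = G
(r7,c4) = F
(r1,c1) = A
(r1,c2) = D
(r2,c1) = F
(r2,c5) = D
(r2,c6) = B
(r2,c7) = A
(r3,c1) = E
(r3,c5) = F
(r5,c2) = F
(r7,c2) = A
(r3,c2) = C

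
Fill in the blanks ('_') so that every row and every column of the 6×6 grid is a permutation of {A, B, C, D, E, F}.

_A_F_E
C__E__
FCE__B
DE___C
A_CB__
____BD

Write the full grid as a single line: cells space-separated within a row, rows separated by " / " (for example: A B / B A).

B A D F C E / C B F E D A / F C E D A B / D E B A F C / A D C B E F / E F A C B D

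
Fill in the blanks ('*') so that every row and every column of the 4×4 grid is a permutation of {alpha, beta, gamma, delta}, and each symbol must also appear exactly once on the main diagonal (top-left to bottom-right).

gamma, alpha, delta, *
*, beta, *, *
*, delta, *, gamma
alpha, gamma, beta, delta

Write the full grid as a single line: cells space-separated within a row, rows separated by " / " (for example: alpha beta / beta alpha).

gamma alpha delta beta / delta beta gamma alpha / beta delta alpha gamma / alpha gamma beta delta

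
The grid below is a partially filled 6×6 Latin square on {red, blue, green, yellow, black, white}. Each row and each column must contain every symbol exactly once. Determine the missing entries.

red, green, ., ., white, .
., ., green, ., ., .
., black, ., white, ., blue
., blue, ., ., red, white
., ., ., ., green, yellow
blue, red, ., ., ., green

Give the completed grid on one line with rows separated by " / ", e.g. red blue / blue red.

red green yellow blue white black / white yellow green black blue red / green black red white yellow blue / yellow blue black green red white / black white blue red green yellow / blue red white yellow black green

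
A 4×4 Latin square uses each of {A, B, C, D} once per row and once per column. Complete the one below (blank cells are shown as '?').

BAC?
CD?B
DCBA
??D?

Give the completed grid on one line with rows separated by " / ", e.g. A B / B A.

B A C D / C D A B / D C B A / A B D C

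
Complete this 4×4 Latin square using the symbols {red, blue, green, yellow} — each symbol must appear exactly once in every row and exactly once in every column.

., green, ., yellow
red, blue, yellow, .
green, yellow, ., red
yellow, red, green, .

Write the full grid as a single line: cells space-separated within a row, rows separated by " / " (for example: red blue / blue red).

Cell (r1,c1): row 1 has {green,yellow}; column 1 has {red,green,yellow} → blue.
Cell (r1,c3): row 1 has {blue,green,yellow}; column 3 has {green,yellow} → red.
Cell (r2,c4): row 2 has {red,blue,yellow}; column 4 has {red,yellow} → green.
Cell (r3,c3): row 3 has {red,green,yellow}; column 3 has {red,green,yellow} → blue.
Cell (r4,c4): row 4 has {red,green,yellow}; column 4 has {red,green,yellow} → blue.

blue green red yellow / red blue yellow green / green yellow blue red / yellow red green blue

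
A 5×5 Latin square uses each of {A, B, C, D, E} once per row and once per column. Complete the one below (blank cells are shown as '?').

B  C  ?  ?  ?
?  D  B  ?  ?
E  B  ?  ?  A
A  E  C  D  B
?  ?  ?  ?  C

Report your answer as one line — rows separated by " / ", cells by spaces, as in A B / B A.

(r2,c1): row 2 has {B,D}; column 1 has {A,B,E}, so it must be C.
(r2,c5): row 2 has {B,C,D}; column 5 has {A,B,C}, so it must be E.
(r3,c3): row 3 has {A,B,E}; column 3 has {B,C}, so it must be D.
(r3,c4): row 3 has {A,B,D,E}; column 4 has {D}, so it must be C.
(r5,c1): row 5 has {C}; column 1 has {A,B,C,E}, so it must be D.
(r5,c2): row 5 has {C,D}; column 2 has {B,C,D,E}, so it must be A.
(r5,c3): row 5 has {A,C,D}; column 3 has {B,C,D}, so it must be E.
(r5,c4): row 5 has {A,C,D,E}; column 4 has {C,D}, so it must be B.
(r1,c3): row 1 has {B,C}; column 3 has {B,C,D,E}, so it must be A.
(r1,c4): row 1 has {A,B,C}; column 4 has {B,C,D}, so it must be E.
(r1,c5): row 1 has {A,B,C,E}; column 5 has {A,B,C,E}, so it must be D.
(r2,c4): row 2 has {B,C,D,E}; column 4 has {B,C,D,E}, so it must be A.

B C A E D / C D B A E / E B D C A / A E C D B / D A E B C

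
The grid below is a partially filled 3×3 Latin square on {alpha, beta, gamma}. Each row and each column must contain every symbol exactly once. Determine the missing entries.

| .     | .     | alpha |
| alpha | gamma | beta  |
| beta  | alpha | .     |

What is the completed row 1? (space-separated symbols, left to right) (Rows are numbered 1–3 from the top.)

At row 1, column 1: row 1 has {alpha}; column 1 has {alpha,beta}; that leaves gamma.
At row 1, column 2: row 1 has {alpha,gamma}; column 2 has {alpha,gamma}; that leaves beta.

gamma beta alpha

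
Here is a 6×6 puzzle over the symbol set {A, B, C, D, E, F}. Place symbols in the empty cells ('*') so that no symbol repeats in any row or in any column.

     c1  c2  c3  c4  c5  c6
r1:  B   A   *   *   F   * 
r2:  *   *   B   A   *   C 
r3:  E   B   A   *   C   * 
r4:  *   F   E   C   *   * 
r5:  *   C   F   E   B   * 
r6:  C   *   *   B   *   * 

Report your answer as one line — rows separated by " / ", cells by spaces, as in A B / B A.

(r1,c4) = D
(r1,c6) = E
(r3,c4) = F
(r3,c6) = D
(r5,c6) = A
(r6,c3) = D
(r6,c6) = F
(r1,c3) = C
(r4,c6) = B
(r5,c1) = D
(r6,c2) = E
(r6,c5) = A
(r2,c1) = F
(r2,c2) = D
(r2,c5) = E
(r4,c1) = A
(r4,c5) = D

B A C D F E / F D B A E C / E B A F C D / A F E C D B / D C F E B A / C E D B A F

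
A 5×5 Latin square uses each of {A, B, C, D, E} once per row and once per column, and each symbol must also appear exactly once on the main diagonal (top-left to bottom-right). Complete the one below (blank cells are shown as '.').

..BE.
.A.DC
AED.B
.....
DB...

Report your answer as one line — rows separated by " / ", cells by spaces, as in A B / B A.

C D B E A / B A E D C / A E D C B / E C A B D / D B C A E

(r1,c1) = C
(r1,c2) = D
(r1,c5) = A
(r2,c3) = E
(r3,c4) = C
(r4,c2) = C
(r4,c3) = A
(r4,c4) = B
(r5,c3) = C
(r5,c4) = A
(r5,c5) = E
(r2,c1) = B
(r4,c1) = E
(r4,c5) = D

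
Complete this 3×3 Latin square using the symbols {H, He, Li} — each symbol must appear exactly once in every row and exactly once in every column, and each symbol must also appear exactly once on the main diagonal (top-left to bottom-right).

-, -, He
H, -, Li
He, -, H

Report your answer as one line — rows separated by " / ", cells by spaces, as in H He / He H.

Li H He / H He Li / He Li H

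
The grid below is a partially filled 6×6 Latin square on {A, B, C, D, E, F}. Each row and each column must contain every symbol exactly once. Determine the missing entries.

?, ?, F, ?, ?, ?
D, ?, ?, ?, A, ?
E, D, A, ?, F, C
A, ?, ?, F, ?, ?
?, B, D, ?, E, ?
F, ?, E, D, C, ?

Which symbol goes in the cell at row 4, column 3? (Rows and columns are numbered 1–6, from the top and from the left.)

C

(r3,c4) = B
(r5,c1) = C
(r5,c4) = A
(r5,c6) = F
(r6,c2) = A
(r6,c6) = B
(r1,c1) = B
(r1,c5) = D
(r2,c6) = E
(r4,c5) = B
(r4,c6) = D
(r1,c6) = A
(r2,c4) = C
(r4,c3) = C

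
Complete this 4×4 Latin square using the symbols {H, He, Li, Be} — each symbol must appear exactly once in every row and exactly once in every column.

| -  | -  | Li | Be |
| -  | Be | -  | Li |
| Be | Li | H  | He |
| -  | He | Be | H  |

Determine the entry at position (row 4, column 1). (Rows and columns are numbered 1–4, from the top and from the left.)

(r1,c2) = H
(r2,c3) = He
(r4,c1) = Li

Li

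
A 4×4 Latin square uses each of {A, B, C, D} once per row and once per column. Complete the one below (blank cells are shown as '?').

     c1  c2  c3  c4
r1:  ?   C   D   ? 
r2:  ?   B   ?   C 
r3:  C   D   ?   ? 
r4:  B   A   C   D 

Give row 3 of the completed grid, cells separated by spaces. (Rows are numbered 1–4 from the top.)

C D B A

(r1,c1) = A
(r1,c4) = B
(r2,c1) = D
(r2,c3) = A
(r3,c3) = B
(r3,c4) = A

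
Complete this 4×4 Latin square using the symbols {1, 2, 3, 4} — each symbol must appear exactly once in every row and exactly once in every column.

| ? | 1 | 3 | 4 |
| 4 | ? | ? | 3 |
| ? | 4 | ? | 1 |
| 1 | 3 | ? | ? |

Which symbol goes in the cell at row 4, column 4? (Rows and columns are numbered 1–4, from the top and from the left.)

2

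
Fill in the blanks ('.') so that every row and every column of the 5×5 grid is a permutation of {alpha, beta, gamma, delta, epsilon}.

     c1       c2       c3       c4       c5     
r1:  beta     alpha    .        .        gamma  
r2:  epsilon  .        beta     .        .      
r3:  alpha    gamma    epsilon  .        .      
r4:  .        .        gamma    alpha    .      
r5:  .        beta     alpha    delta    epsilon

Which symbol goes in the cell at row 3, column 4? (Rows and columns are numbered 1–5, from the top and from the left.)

beta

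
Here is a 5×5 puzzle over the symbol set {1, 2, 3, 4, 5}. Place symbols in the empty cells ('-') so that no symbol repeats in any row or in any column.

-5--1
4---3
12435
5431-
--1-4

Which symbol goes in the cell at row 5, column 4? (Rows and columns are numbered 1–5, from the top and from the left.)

5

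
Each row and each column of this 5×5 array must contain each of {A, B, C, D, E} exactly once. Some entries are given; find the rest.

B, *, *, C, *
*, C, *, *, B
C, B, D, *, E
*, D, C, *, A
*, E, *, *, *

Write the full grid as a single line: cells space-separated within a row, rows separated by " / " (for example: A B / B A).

(r1,c2) = A
(r1,c3) = E
(r1,c5) = D
(r2,c3) = A
(r3,c4) = A
(r4,c1) = E
(r4,c4) = B
(r5,c3) = B
(r5,c4) = D
(r5,c5) = C
(r2,c1) = D
(r2,c4) = E
(r5,c1) = A

B A E C D / D C A E B / C B D A E / E D C B A / A E B D C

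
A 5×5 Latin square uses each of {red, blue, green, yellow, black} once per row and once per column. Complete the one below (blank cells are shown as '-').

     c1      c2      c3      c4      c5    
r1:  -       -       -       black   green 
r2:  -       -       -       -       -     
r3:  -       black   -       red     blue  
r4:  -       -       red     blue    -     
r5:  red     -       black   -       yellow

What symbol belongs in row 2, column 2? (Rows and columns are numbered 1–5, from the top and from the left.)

green

row 4 has {red,blue}; column 5 has {blue,green,yellow} — only black is left for (r4,c5).
row 5 has {red,yellow,black}; column 4 has {red,blue,black} — only green is left for (r5,c4).
row 2 is empty so far; column 4 has {red,blue,green,black} — only yellow is left for (r2,c4).
row 2 has {yellow}; column 5 has {blue,green,yellow,black} — only red is left for (r2,c5).
row 5 has {red,green,yellow,black}; column 2 has {black} — only blue is left for (r5,c2).
row 2 has {red,yellow}; column 2 has {blue,black} — only green is left for (r2,c2).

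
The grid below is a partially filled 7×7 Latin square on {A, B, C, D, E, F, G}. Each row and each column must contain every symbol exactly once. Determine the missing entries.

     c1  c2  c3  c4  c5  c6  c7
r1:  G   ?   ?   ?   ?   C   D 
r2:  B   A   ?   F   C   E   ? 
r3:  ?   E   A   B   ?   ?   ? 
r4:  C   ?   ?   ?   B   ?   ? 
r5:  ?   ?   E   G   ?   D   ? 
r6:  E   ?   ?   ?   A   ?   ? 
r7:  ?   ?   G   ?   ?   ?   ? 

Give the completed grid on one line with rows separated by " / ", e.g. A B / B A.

(r2,c3): row 2 has {A,B,C,E,F}; column 3 has {A,E,G}, so it must be D.
(r2,c7): row 2 has {A,B,C,D,E,F}; column 7 has {D}, so it must be G.
(r4,c3): row 4 has {B,C}; column 3 has {A,D,E,G}, so it must be F.
(r5,c5): row 5 has {D,E,G}; column 5 has {A,B,C}, so it must be F.
(r1,c3): row 1 has {C,D,G}; column 3 has {A,D,E,F,G}, so it must be B.
(r1,c5): row 1 has {B,C,D,G}; column 5 has {A,B,C,F}, so it must be E.
(r5,c1): row 5 has {D,E,F,G}; column 1 has {B,C,E,G}, so it must be A.
(r6,c3): row 6 has {A,E}; column 3 has {A,B,D,E,F,G}, so it must be C.
(r6,c4): row 6 has {A,C,E}; column 4 has {B,F,G}, so it must be D.
(r7,c5): row 7 has {G}; column 5 has {A,B,C,E,F}, so it must be D.
(r1,c2): row 1 has {B,C,D,E,G}; column 2 has {A,E}, so it must be F.
(r1,c4): row 1 has {B,C,D,E,F,G}; column 4 has {B,D,F,G}, so it must be A.
(r3,c5): row 3 has {A,B,E}; column 5 has {A,B,C,D,E,F}, so it must be G.
(r3,c6): row 3 has {A,B,E,G}; column 6 has {C,D,E}, so it must be F.
(r3,c7): row 3 has {A,B,E,F,G}; column 7 has {D,G}, so it must be C.
(r4,c4): row 4 has {B,C,F}; column 4 has {A,B,D,F,G}, so it must be E.
(r4,c7): row 4 has {B,C,E,F}; column 7 has {C,D,G}, so it must be A.
(r5,c7): row 5 has {A,D,E,F,G}; column 7 has {A,C,D,G}, so it must be B.
(r6,c7): row 6 has {A,C,D,E}; column 7 has {A,B,C,D,G}, so it must be F.
(r7,c1): row 7 has {D,G}; column 1 has {A,B,C,E,G}, so it must be F.
(r7,c4): row 7 has {D,F,G}; column 4 has {A,B,D,E,F,G}, so it must be C.
(r7,c7): row 7 has {C,D,F,G}; column 7 has {A,B,C,D,F,G}, so it must be E.
(r3,c1): row 3 has {A,B,C,E,F,G}; column 1 has {A,B,C,E,F,G}, so it must be D.
(r4,c6): row 4 has {A,B,C,E,F}; column 6 has {C,D,E,F}, so it must be G.
(r5,c2): row 5 has {A,B,D,E,F,G}; column 2 has {A,E,F}, so it must be C.
(r6,c6): row 6 has {A,C,D,E,F}; column 6 has {C,D,E,F,G}, so it must be B.
(r7,c2): row 7 has {C,D,E,F,G}; column 2 has {A,C,E,F}, so it must be B.
(r7,c6): row 7 has {B,C,D,E,F,G}; column 6 has {B,C,D,E,F,G}, so it must be A.
(r4,c2): row 4 has {A,B,C,E,F,G}; column 2 has {A,B,C,E,F}, so it must be D.
(r6,c2): row 6 has {A,B,C,D,E,F}; column 2 has {A,B,C,D,E,F}, so it must be G.

G F B A E C D / B A D F C E G / D E A B G F C / C D F E B G A / A C E G F D B / E G C D A B F / F B G C D A E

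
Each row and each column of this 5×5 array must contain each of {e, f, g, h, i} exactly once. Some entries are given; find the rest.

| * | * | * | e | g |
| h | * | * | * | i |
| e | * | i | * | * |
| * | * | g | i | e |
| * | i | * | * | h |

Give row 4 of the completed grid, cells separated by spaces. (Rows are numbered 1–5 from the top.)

f h g i e

(r3,c5) = f
(r4,c1) = f
(r4,c2) = h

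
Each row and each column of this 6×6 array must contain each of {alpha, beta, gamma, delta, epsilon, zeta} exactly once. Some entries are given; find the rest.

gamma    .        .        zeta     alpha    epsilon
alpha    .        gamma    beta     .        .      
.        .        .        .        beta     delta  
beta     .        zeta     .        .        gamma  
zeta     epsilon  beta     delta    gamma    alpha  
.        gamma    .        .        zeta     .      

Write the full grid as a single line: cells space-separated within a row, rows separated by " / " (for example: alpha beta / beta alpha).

gamma beta delta zeta alpha epsilon / alpha delta gamma beta epsilon zeta / epsilon zeta alpha gamma beta delta / beta alpha zeta epsilon delta gamma / zeta epsilon beta delta gamma alpha / delta gamma epsilon alpha zeta beta

(r1,c3) = delta
(r2,c6) = zeta
(r3,c1) = epsilon
(r3,c3) = alpha
(r3,c4) = gamma
(r6,c1) = delta
(r6,c3) = epsilon
(r6,c4) = alpha
(r6,c6) = beta
(r1,c2) = beta
(r2,c2) = delta
(r2,c5) = epsilon
(r3,c2) = zeta
(r4,c2) = alpha
(r4,c4) = epsilon
(r4,c5) = delta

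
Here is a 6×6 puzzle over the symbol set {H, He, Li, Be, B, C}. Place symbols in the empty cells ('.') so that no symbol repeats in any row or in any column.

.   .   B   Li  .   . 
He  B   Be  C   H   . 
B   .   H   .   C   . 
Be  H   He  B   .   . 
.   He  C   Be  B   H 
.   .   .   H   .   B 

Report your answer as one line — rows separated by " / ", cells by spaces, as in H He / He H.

H C B Li Be He / He B Be C H Li / B Li H He C Be / Be H He B Li C / Li He C Be B H / C Be Li H He B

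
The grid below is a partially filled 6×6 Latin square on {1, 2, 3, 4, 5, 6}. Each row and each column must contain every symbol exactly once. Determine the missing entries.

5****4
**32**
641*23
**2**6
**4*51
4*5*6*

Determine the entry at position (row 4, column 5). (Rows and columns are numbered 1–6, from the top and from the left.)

1

row 1 has {4,5}; column 3 has {1,2,3,4,5} — only 6 is left for (r1,c3).
row 2 has {2,3}; column 1 has {4,5,6} — only 1 is left for (r2,c1).
row 2 has {1,2,3}; column 5 has {2,5,6} — only 4 is left for (r2,c5).
row 2 has {1,2,3,4}; column 6 has {1,3,4,6} — only 5 is left for (r2,c6).
row 3 has {1,2,3,4,6}; column 4 has {2} — only 5 is left for (r3,c4).
row 4 has {2,6}; column 1 has {1,4,5,6} — only 3 is left for (r4,c1).
row 4 has {2,3,6}; column 5 has {2,4,5,6} — only 1 is left for (r4,c5).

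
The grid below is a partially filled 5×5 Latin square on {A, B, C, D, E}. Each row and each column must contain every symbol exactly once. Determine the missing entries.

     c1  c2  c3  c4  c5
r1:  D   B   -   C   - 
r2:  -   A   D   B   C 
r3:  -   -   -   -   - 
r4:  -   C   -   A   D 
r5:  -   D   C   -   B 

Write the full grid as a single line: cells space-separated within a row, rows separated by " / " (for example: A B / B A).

(r2,c1) = E
(r3,c2) = E
(r3,c4) = D
(r3,c5) = A
(r4,c1) = B
(r4,c3) = E
(r5,c1) = A
(r5,c4) = E
(r1,c3) = A
(r1,c5) = E
(r3,c1) = C
(r3,c3) = B

D B A C E / E A D B C / C E B D A / B C E A D / A D C E B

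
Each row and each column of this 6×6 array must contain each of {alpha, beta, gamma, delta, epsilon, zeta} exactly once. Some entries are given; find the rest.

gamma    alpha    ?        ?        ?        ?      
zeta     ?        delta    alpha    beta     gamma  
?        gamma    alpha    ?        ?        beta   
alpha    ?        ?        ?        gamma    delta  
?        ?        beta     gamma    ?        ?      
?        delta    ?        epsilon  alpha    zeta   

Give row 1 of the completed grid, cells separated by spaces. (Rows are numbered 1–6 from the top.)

(r1,c6) = epsilon
(r2,c2) = epsilon
(r5,c2) = zeta
(r5,c6) = alpha
(r6,c1) = beta
(r6,c3) = gamma
(r1,c3) = zeta
(r1,c5) = delta
(r4,c2) = beta
(r4,c3) = epsilon
(r4,c4) = zeta
(r5,c5) = epsilon
(r1,c4) = beta

gamma alpha zeta beta delta epsilon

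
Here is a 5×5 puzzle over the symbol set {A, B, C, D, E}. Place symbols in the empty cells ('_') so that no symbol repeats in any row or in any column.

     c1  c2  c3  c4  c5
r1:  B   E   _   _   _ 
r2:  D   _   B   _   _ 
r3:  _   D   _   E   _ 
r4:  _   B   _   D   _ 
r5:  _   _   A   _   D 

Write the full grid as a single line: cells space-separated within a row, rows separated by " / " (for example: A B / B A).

Cell (r3,c3): row 3 has {D,E}; column 3 has {A,B} → C.
Cell (r4,c3): row 4 has {B,D}; column 3 has {A,B,C} → E.
Cell (r5,c2): row 5 has {A,D}; column 2 has {B,D,E} → C.
Cell (r5,c4): row 5 has {A,C,D}; column 4 has {D,E} → B.
Cell (r1,c3): row 1 has {B,E}; column 3 has {A,B,C,E} → D.
Cell (r2,c2): row 2 has {B,D}; column 2 has {B,C,D,E} → A.
Cell (r2,c4): row 2 has {A,B,D}; column 4 has {B,D,E} → C.
Cell (r2,c5): row 2 has {A,B,C,D}; column 5 has {D} → E.
Cell (r3,c1): row 3 has {C,D,E}; column 1 has {B,D} → A.
Cell (r3,c5): row 3 has {A,C,D,E}; column 5 has {D,E} → B.
Cell (r4,c1): row 4 has {B,D,E}; column 1 has {A,B,D} → C.
Cell (r4,c5): row 4 has {B,C,D,E}; column 5 has {B,D,E} → A.
Cell (r5,c1): row 5 has {A,B,C,D}; column 1 has {A,B,C,D} → E.
Cell (r1,c4): row 1 has {B,D,E}; column 4 has {B,C,D,E} → A.
Cell (r1,c5): row 1 has {A,B,D,E}; column 5 has {A,B,D,E} → C.

B E D A C / D A B C E / A D C E B / C B E D A / E C A B D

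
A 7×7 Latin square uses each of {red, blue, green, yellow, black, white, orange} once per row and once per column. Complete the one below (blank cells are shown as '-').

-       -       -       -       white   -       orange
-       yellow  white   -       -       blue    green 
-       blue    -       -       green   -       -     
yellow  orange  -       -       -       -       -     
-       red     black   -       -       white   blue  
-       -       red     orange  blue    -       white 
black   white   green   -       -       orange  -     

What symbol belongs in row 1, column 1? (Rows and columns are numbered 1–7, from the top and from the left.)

Cell (r4,c3): row 4 has {yellow,orange}; column 3 has {red,green,black,white} → blue.
Cell (r6,c1): row 6 has {red,blue,white,orange}; column 1 has {yellow,black} → green.
Cell (r6,c2): row 6 has {red,blue,green,white,orange}; column 2 has {red,blue,yellow,white,orange} → black.
Cell (r6,c6): row 6 has {red,blue,green,black,white,orange}; column 6 has {blue,white,orange} → yellow.
Cell (r1,c2): row 1 has {white,orange}; column 2 has {red,blue,yellow,black,white,orange} → green.
Cell (r1,c3): row 1 has {green,white,orange}; column 3 has {red,blue,green,black,white} → yellow.
Cell (r3,c3): row 3 has {blue,green}; column 3 has {red,blue,green,yellow,black,white} → orange.
Cell (r5,c1): row 5 has {red,blue,black,white}; column 1 has {green,yellow,black} → orange.
Cell (r5,c5): row 5 has {red,blue,black,white,orange}; column 5 has {blue,green,white} → yellow.
Cell (r7,c5): row 7 has {green,black,white,orange}; column 5 has {blue,green,yellow,white} → red.
Cell (r7,c7): row 7 has {red,green,black,white,orange}; column 7 has {blue,green,white,orange} → yellow.
Cell (r2,c1): row 2 has {blue,green,yellow,white}; column 1 has {green,yellow,black,orange} → red.
Cell (r2,c4): row 2 has {red,blue,green,yellow,white}; column 4 has {orange} → black.
Cell (r2,c5): row 2 has {red,blue,green,yellow,black,white}; column 5 has {red,blue,green,yellow,white} → orange.
Cell (r3,c1): row 3 has {blue,green,orange}; column 1 has {red,green,yellow,black,orange} → white.
Cell (r4,c5): row 4 has {blue,yellow,orange}; column 5 has {red,blue,green,yellow,white,orange} → black.
Cell (r4,c7): row 4 has {blue,yellow,black,orange}; column 7 has {blue,green,yellow,white,orange} → red.
Cell (r5,c4): row 5 has {red,blue,yellow,black,white,orange}; column 4 has {black,orange} → green.
Cell (r7,c4): row 7 has {red,green,yellow,black,white,orange}; column 4 has {green,black,orange} → blue.
Cell (r1,c1): row 1 has {green,yellow,white,orange}; column 1 has {red,green,yellow,black,white,orange} → blue.

blue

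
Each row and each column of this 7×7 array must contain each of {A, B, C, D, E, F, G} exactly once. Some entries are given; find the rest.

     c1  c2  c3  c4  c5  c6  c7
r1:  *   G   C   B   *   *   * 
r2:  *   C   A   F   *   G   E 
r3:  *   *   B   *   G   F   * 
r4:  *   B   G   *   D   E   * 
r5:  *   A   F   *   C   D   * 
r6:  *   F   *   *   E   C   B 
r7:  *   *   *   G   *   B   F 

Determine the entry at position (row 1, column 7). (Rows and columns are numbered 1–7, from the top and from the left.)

(r1,c6): row 1 has {B,C,G}; column 6 has {B,C,D,E,F,G}, so it must be A.
(r1,c7): row 1 has {A,B,C,G}; column 7 has {B,E,F}, so it must be D.

D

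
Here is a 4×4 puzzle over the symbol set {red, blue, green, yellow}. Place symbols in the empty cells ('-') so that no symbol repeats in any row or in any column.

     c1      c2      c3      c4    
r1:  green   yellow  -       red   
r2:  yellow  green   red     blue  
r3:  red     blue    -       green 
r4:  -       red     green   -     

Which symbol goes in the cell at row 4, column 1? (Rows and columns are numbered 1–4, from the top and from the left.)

blue

At row 1, column 3: row 1 has {red,green,yellow}; column 3 has {red,green}; that leaves blue.
At row 3, column 3: row 3 has {red,blue,green}; column 3 has {red,blue,green}; that leaves yellow.
At row 4, column 1: row 4 has {red,green}; column 1 has {red,green,yellow}; that leaves blue.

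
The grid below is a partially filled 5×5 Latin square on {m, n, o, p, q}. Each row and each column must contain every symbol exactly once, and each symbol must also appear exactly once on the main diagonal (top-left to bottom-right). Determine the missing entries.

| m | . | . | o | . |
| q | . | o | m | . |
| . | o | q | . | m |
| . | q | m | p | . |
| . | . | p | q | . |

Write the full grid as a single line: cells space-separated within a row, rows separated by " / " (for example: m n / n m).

Cell (r1,c3): row 1 has {m,o}; column 3 has {m,o,p,q} → n.
Cell (r2,c2): row 2 has {m,o,q}; column 2 has {o,q}; the diagonal has {m,p,q} → n.
Cell (r2,c5): row 2 has {m,n,o,q}; column 5 has {m} → p.
Cell (r3,c4): row 3 has {m,o,q}; column 4 has {m,o,p,q} → n.
Cell (r5,c2): row 5 has {p,q}; column 2 has {n,o,q} → m.
Cell (r5,c5): row 5 has {m,p,q}; column 5 has {m,p}; the diagonal has {m,n,p,q} → o.
Cell (r1,c2): row 1 has {m,n,o}; column 2 has {m,n,o,q} → p.
Cell (r1,c5): row 1 has {m,n,o,p}; column 5 has {m,o,p} → q.
Cell (r3,c1): row 3 has {m,n,o,q}; column 1 has {m,q} → p.
Cell (r4,c5): row 4 has {m,p,q}; column 5 has {m,o,p,q} → n.
Cell (r5,c1): row 5 has {m,o,p,q}; column 1 has {m,p,q} → n.
Cell (r4,c1): row 4 has {m,n,p,q}; column 1 has {m,n,p,q} → o.

m p n o q / q n o m p / p o q n m / o q m p n / n m p q o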